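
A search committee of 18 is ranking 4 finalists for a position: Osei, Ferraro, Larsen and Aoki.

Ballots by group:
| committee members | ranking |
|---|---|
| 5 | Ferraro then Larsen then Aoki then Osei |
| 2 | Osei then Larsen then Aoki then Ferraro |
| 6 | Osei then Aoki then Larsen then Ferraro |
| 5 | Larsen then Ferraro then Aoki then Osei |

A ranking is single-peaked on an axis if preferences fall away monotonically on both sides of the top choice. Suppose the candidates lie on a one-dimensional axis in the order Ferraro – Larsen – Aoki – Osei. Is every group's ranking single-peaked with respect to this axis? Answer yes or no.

no

Axis positions: Ferraro=1, Larsen=2, Aoki=3, Osei=4.
Group 1 (peak Ferraro at position 1): ranking walks positions 1-2-3-4, expanding outward from the peak — single-peaked.
Group 2: ranking walks positions 4-2-3-1; Larsen is ranked above Aoki even though Aoki lies between Larsen and the peak Osei on the axis — preferences dip and rise again. Not single-peaked.
Group 3 (peak Osei at position 4): ranking walks positions 4-3-2-1, expanding outward from the peak — single-peaked.
Group 4 (peak Larsen at position 2): ranking walks positions 2-1-3-4, expanding outward from the peak — single-peaked.
Group 2 violates single-peakedness, so the profile is not single-peaked on this axis.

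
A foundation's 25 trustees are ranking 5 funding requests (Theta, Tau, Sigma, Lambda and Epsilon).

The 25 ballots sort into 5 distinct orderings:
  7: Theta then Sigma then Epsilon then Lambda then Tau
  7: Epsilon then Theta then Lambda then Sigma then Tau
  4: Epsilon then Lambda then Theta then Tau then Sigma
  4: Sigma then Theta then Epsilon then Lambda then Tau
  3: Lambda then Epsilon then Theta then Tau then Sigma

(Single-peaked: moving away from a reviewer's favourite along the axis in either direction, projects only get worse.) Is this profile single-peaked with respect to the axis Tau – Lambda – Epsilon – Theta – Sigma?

Axis positions: Tau=1, Lambda=2, Epsilon=3, Theta=4, Sigma=5.
Ballot type 1 (peak Theta at position 4): ranking walks positions 4-5-3-2-1, expanding outward from the peak — single-peaked.
Ballot type 2 (peak Epsilon at position 3): ranking walks positions 3-4-2-5-1, expanding outward from the peak — single-peaked.
Ballot type 3 (peak Epsilon at position 3): ranking walks positions 3-2-4-1-5, expanding outward from the peak — single-peaked.
Ballot type 4 (peak Sigma at position 5): ranking walks positions 5-4-3-2-1, expanding outward from the peak — single-peaked.
Ballot type 5 (peak Lambda at position 2): ranking walks positions 2-3-4-1-5, expanding outward from the peak — single-peaked.
Every ranking is single-peaked on this axis.

yes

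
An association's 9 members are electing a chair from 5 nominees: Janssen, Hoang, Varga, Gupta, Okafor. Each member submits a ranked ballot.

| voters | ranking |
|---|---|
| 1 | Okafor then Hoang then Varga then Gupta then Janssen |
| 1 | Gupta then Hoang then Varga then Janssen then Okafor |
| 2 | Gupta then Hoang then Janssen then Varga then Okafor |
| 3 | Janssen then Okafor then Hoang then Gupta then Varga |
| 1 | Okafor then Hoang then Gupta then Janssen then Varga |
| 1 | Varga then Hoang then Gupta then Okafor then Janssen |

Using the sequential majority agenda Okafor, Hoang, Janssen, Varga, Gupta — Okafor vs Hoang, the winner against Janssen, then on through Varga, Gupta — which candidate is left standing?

Round 1: Okafor vs Hoang — 5–4, Okafor advances.
Round 2: Okafor vs Janssen — 3–6, Janssen advances.
Round 3: Janssen vs Varga — 6–3, Janssen advances.
Round 4: Janssen vs Gupta — 3–6, Gupta advances.
The agenda winner is Gupta.

Gupta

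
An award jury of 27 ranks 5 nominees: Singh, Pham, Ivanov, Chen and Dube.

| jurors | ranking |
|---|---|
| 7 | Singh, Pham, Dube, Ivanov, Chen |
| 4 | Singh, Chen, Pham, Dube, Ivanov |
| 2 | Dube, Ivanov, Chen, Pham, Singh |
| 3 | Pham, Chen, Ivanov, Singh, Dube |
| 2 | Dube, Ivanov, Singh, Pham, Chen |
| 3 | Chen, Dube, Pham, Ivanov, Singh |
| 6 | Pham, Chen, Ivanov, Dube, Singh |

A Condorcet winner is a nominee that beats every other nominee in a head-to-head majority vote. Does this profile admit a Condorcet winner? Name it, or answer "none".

Pham

Check each pair by majority over 27 ballots:
Singh–Pham: Pham 14–13.
Singh vs Ivanov: Ivanov, 16–11.
Singh–Chen: Chen 14–13.
Singh vs Dube: Singh, 14–13.
Pham vs Ivanov: Pham wins 23–4.
Pham vs Chen: Pham, 18–9.
Pham–Dube: Pham 20–7.
Ivanov–Chen: Chen 16–11.
Ivanov vs Dube: Dube wins 18–9.
Chen vs Dube: Chen, 16–11.
Pham wins every pairwise contest, so Pham is the Condorcet winner.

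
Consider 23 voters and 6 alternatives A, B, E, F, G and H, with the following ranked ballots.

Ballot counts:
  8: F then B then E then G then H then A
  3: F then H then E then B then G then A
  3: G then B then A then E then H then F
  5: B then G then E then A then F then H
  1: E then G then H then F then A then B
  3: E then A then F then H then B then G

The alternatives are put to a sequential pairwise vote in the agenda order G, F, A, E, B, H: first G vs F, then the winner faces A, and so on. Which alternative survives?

Round 1: G vs F — 9–14, F advances.
Round 2: F vs A — 12–11, F advances.
Round 3: F vs E — 11–12, E advances.
Round 4: E vs B — 7–16, B advances.
Round 5: B vs H — 16–7, B advances.
The agenda winner is B.

B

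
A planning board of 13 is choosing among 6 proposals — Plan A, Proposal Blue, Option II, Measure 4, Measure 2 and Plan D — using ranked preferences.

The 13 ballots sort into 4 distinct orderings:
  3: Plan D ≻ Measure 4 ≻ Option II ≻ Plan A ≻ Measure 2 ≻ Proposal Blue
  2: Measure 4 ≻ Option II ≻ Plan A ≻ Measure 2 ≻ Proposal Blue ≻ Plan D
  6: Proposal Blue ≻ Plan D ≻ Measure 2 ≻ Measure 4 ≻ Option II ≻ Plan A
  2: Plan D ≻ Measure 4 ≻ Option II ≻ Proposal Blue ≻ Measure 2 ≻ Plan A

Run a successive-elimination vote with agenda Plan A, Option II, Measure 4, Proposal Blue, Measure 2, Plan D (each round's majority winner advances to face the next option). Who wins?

Round 1: Plan A vs Option II — 0–13, Option II advances.
Round 2: Option II vs Measure 4 — 0–13, Measure 4 advances.
Round 3: Measure 4 vs Proposal Blue — 7–6, Measure 4 advances.
Round 4: Measure 4 vs Measure 2 — 7–6, Measure 4 advances.
Round 5: Measure 4 vs Plan D — 2–11, Plan D advances.
Plan D survives the agenda.

Plan D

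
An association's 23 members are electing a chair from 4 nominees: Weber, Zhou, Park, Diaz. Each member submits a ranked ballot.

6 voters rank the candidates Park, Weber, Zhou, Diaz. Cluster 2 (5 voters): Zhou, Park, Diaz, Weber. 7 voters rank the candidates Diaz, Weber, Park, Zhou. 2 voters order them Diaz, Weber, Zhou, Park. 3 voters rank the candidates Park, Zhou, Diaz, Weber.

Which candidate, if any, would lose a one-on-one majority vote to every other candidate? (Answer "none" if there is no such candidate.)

none

Pairwise majorities:
Weber vs Zhou: 6+7+2 = 15 for Weber, 8 for Zhou — Weber by 15–8.
Weber vs Park: 7+2 = 9 for Weber, 14 for Park — Park by 14–9.
Weber vs Diaz: Diaz wins 17–6.
Zhou–Park: Park 16–7.
Zhou vs Diaz: Zhou, 14–9.
Park vs Diaz: Park wins 14–9.
Each candidate has at least one pairwise win (Weber beats Zhou; Zhou beats Diaz; Park beats Weber; Diaz beats Weber) — no Condorcet loser.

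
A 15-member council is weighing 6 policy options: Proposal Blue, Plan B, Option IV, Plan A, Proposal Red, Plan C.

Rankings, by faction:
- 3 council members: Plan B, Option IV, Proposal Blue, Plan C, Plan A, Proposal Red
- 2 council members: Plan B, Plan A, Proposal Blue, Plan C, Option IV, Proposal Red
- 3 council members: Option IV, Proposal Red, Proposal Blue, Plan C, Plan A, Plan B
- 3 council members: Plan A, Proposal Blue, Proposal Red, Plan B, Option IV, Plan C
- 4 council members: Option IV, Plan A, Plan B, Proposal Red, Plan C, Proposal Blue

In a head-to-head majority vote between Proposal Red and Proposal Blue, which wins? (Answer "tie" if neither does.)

Proposal Blue

Ballots ranking Proposal Red above Proposal Blue: 3 + 4 = 7.
Ballots ranking Proposal Blue above Proposal Red: 15 − 7 = 8.
Proposal Blue wins the head-to-head 8–7.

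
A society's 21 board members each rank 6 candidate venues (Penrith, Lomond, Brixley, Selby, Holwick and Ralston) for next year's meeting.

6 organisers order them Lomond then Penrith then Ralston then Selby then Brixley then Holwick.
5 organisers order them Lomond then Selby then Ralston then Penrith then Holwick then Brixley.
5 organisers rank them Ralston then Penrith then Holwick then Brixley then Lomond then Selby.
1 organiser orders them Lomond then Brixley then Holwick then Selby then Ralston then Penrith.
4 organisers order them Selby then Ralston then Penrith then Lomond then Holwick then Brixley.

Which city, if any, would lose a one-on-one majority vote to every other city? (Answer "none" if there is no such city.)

Brixley

Head-to-head results (21 organisers):
Penrith vs Lomond: Lomond, 12–9.
Penrith vs Brixley: 6+5+5+4 = 20 for Penrith, 1 for Brixley — Penrith by 20–1.
Penrith–Selby: Penrith 11–10.
Penrith vs Holwick: Penrith is ranked higher on 6+5+5+4 = 20 ballots, Holwick on 1. Penrith wins 20–1.
Penrith vs Ralston: 6 to 15, Ralston.
Lomond vs Brixley: Lomond is ranked higher on 6+5+1+4 = 16 ballots, Brixley on 5. Lomond wins 16–5.
Lomond vs Selby: Lomond, 17–4.
Lomond vs Holwick: Lomond, 16–5.
Lomond vs Ralston: Lomond wins 12–9.
Brixley vs Selby: Brixley preferred on 5+1 = 6 ballots; Selby wins 15–6.
Brixley vs Holwick: Holwick wins 14–7.
Brixley vs Ralston: Ralston, 20–1.
Selby vs Holwick: Selby preferred on 6+5+4 = 15 ballots; Selby wins 15–6.
Selby–Ralston: Ralston 11–10.
Holwick vs Ralston: 1 to 20, Ralston.
Only Brixley has no wins; Brixley is the Condorcet loser.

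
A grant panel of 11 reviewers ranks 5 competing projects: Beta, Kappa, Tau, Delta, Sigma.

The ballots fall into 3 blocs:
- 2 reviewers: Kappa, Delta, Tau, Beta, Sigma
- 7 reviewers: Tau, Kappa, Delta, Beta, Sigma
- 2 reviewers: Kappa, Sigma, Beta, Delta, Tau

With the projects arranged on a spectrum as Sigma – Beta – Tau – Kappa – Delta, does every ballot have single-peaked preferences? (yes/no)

no

Axis positions: Sigma=1, Beta=2, Tau=3, Kappa=4, Delta=5.
Bloc 1 (peak Kappa at position 4): ranking walks positions 4-5-3-2-1, expanding outward from the peak — single-peaked.
Bloc 2 (peak Tau at position 3): ranking walks positions 3-4-5-2-1, expanding outward from the peak — single-peaked.
Bloc 3: ranking walks positions 4-1-2-5-3; Sigma is ranked above Tau even though Tau lies between Sigma and the peak Kappa on the axis — preferences dip and rise again. Not single-peaked.
Bloc 3 violates single-peakedness, so the profile is not single-peaked on this axis.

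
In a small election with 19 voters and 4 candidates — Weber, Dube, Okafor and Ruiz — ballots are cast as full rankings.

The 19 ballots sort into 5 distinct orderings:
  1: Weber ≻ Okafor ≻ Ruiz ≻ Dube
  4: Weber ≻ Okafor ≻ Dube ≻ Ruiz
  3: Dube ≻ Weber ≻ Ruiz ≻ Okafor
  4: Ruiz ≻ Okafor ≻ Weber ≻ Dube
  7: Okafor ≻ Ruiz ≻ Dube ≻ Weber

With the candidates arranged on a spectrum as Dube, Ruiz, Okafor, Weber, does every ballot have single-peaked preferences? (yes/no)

no

Axis positions: Dube=1, Ruiz=2, Okafor=3, Weber=4.
Faction 1 (peak Weber at position 4): ranking walks positions 4-3-2-1, expanding outward from the peak — single-peaked.
Faction 2: ranking walks positions 4-3-1-2; Dube is ranked above Ruiz even though Ruiz lies between Dube and the peak Weber on the axis — preferences dip and rise again. Not single-peaked.
Faction 3: ranking walks positions 1-4-2-3; Weber is ranked above Ruiz even though Ruiz lies between Weber and the peak Dube on the axis — preferences dip and rise again. Not single-peaked.
Faction 4 (peak Ruiz at position 2): ranking walks positions 2-3-4-1, expanding outward from the peak — single-peaked.
Faction 5 (peak Okafor at position 3): ranking walks positions 3-2-1-4, expanding outward from the peak — single-peaked.
Faction 2 violates single-peakedness, so the profile is not single-peaked on this axis.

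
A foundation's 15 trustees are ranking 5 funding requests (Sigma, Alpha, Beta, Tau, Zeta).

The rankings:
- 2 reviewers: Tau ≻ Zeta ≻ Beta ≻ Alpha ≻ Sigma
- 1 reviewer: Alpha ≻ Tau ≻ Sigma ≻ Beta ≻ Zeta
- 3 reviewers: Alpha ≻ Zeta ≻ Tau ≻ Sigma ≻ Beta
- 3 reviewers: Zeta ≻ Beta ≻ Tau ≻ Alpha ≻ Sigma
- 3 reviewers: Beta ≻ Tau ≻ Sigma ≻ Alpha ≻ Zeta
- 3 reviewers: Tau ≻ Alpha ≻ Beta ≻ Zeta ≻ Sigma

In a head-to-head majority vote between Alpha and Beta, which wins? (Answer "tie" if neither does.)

Ballots ranking Alpha above Beta: 1 + 3 + 3 = 7.
Ballots ranking Beta above Alpha: 15 − 7 = 8.
Beta wins the head-to-head 8–7.

Beta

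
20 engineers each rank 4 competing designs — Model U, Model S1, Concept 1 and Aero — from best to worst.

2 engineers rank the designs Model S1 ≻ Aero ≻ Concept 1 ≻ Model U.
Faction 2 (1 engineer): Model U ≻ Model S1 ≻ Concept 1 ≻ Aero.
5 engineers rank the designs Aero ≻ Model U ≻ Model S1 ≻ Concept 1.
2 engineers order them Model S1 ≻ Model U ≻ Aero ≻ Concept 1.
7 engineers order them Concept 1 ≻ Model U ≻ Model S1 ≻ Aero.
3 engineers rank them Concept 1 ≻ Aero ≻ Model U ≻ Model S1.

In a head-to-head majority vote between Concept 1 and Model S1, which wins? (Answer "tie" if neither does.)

tie

Ballots ranking Concept 1 above Model S1: 7 + 3 = 10.
Ballots ranking Model S1 above Concept 1: 20 − 10 = 10.
10–10: the pair ties.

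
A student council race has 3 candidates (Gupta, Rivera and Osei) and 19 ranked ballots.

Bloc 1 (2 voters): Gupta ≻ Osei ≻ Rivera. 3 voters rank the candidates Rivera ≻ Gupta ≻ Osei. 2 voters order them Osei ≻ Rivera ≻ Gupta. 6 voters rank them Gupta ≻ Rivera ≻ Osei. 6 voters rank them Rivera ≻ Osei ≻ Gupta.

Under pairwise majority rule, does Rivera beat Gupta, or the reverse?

Rivera

Ballots ranking Rivera above Gupta: 3 + 2 + 6 = 11.
Ballots ranking Gupta above Rivera: 19 − 11 = 8.
Rivera wins the head-to-head 11–8.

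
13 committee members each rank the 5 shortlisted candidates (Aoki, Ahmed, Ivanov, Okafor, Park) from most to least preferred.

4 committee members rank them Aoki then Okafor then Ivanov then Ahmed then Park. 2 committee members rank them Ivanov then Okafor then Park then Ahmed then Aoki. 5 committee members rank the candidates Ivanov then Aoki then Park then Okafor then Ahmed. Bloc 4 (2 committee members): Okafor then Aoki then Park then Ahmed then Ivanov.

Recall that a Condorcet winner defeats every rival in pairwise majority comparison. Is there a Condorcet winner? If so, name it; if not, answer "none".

Ivanov

Head-to-head results (13 committee members):
Aoki vs Ahmed: Aoki wins 11–2.
Aoki vs Ivanov: Ivanov, 7–6.
Aoki vs Okafor: Aoki is ranked higher on 4+5 = 9 ballots, Okafor on 4. Aoki wins 9–4.
Aoki vs Park: Aoki is ranked higher on 4+5+2 = 11 ballots, Park on 2. Aoki wins 11–2.
Ahmed vs Ivanov: 2 for Ahmed, 11 for Ivanov — Ivanov by 11–2.
Ahmed vs Okafor: Okafor, 13–0.
Ahmed–Park: Park 9–4.
Ivanov vs Okafor: Ivanov wins 7–6.
Ivanov vs Park: Ivanov preferred on 4+2+5 = 11 ballots; Ivanov wins 11–2.
Okafor vs Park: Okafor, 8–5.
Ivanov wins every pairwise contest, so Ivanov is the Condorcet winner.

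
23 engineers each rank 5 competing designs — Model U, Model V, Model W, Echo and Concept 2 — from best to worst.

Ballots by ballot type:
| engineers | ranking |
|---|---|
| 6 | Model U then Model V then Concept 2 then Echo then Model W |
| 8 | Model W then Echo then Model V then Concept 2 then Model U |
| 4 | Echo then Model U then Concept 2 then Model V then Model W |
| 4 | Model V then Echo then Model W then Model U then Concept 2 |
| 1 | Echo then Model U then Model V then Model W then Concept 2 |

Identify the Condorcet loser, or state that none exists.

Pairwise majorities:
Model U vs Model V: Model V, 12–11.
Model U vs Model W: Model W, 12–11.
Model U vs Echo: Echo wins 17–6.
Model U vs Concept 2: 15 to 8, Model U.
Model V vs Model W: 6+4+4+1 = 15 for Model V, 8 for Model W — Model V by 15–8.
Model V–Echo: Echo 13–10.
Model V vs Concept 2: 19 to 4, Model V.
Model W vs Echo: Model W preferred on 8 ballots; Echo wins 15–8.
Model W vs Concept 2: 13 to 10, Model W.
Echo–Concept 2: Echo 17–6.
Only Concept 2 has no wins; Concept 2 is the Condorcet loser.

Concept 2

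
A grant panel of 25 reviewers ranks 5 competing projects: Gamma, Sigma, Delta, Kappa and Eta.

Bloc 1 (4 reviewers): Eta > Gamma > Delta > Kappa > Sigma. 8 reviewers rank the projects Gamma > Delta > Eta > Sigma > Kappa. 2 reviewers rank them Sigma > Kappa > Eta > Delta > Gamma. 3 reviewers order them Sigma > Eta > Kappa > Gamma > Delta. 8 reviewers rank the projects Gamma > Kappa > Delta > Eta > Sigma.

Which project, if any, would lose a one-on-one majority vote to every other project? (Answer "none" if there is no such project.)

Pairwise majorities:
Gamma vs Sigma: Gamma wins 20–5.
Gamma vs Delta: Gamma wins 23–2.
Gamma vs Kappa: Gamma, 20–5.
Gamma vs Eta: Gamma wins 16–9.
Sigma vs Delta: Delta, 20–5.
Sigma vs Kappa: Sigma, 13–12.
Sigma vs Eta: Sigma preferred on 2+3 = 5 ballots; Eta wins 20–5.
Delta vs Kappa: 4+8 = 12 for Delta, 13 for Kappa — Kappa by 13–12.
Delta vs Eta: Delta, 16–9.
Kappa vs Eta: Eta wins 15–10.
Each project has at least one pairwise win (Gamma beats Sigma; Sigma beats Kappa; Delta beats Sigma; Kappa beats Delta; Eta beats Sigma) — no Condorcet loser.

none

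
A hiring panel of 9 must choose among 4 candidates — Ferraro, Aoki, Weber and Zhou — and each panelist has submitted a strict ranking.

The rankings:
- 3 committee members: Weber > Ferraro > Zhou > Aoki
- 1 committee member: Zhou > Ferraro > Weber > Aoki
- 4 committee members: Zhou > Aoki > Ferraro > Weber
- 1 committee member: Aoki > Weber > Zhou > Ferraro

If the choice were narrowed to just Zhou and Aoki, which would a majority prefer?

Zhou

Ballots ranking Zhou above Aoki: 3 + 1 + 4 = 8.
Ballots ranking Aoki above Zhou: 9 − 8 = 1.
Zhou wins the head-to-head 8–1.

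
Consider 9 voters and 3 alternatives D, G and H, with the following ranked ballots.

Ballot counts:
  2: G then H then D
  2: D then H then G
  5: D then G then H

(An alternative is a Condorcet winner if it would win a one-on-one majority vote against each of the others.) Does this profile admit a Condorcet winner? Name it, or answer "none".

Pairwise majorities:
D vs G: 7 to 2, D.
D vs H: 7 to 2, D.
G vs H: 7 to 2, G.
D defeats every rival head-to-head and is the Condorcet winner.

D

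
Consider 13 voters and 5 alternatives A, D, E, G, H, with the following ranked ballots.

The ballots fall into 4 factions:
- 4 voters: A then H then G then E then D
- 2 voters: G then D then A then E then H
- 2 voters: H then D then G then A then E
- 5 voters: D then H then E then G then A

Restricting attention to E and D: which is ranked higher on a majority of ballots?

D

Ballots ranking E above D: 4.
Ballots ranking D above E: 13 − 4 = 9.
D wins the head-to-head 9–4.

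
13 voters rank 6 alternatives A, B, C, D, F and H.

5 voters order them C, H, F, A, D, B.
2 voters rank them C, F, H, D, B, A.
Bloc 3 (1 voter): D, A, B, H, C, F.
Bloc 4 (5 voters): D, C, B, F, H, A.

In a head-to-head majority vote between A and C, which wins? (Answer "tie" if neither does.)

C

Ballots ranking A above C: 1.
Ballots ranking C above A: 13 − 1 = 12.
C wins the head-to-head 12–1.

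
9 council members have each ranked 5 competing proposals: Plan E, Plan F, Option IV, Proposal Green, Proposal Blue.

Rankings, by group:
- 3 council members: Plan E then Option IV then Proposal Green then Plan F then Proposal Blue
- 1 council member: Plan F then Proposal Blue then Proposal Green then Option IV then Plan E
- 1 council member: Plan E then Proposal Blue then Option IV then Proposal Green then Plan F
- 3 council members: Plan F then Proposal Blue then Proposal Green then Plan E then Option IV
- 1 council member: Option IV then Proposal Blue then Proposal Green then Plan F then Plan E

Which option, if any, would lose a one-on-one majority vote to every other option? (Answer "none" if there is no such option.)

none

Head-to-head results (9 council members):
Plan E vs Plan F: 4 to 5, Plan F.
Plan E vs Option IV: Plan E is ranked higher on 3+1+3 = 7 ballots, Option IV on 2. Plan E wins 7–2.
Plan E vs Proposal Green: Proposal Green wins 5–4.
Plan E–Proposal Blue: Proposal Blue 5–4.
Plan F vs Option IV: 4 to 5, Option IV.
Plan F vs Proposal Green: 1+3 = 4 for Plan F, 5 for Proposal Green — Proposal Green by 5–4.
Plan F vs Proposal Blue: Plan F preferred on 3+1+3 = 7 ballots; Plan F wins 7–2.
Option IV vs Proposal Green: Option IV wins 5–4.
Option IV–Proposal Blue: Proposal Blue 5–4.
Proposal Green vs Proposal Blue: Proposal Green preferred on 3 ballots; Proposal Blue wins 6–3.
Each option has at least one pairwise win (Plan E beats Option IV; Plan F beats Plan E; Option IV beats Plan F; Proposal Green beats Plan E; Proposal Blue beats Plan E) — no Condorcet loser.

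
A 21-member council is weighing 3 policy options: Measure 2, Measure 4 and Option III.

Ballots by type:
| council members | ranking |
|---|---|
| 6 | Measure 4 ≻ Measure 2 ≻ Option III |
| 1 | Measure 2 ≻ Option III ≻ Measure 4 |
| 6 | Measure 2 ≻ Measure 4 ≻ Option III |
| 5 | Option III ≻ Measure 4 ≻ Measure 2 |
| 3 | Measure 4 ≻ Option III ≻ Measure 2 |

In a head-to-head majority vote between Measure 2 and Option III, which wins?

Measure 2

Ballots ranking Measure 2 above Option III: 6 + 1 + 6 = 13.
Ballots ranking Option III above Measure 2: 21 − 13 = 8.
Measure 2 wins the head-to-head 13–8.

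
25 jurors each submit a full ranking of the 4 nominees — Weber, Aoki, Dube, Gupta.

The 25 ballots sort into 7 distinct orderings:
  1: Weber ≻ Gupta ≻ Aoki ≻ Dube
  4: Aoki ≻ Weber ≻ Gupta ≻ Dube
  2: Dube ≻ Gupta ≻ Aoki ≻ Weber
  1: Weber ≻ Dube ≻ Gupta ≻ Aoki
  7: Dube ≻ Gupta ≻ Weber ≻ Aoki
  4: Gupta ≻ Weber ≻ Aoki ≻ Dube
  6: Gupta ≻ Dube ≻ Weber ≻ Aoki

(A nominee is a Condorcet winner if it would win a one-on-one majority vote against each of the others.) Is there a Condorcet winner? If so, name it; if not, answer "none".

Check each pair by majority over 25 ballots:
Weber vs Aoki: Weber is ranked higher on 1+1+7+4+6 = 19 ballots, Aoki on 6. Weber wins 19–6.
Weber vs Dube: 10 to 15, Dube.
Weber vs Gupta: Weber preferred on 1+4+1 = 6 ballots; Gupta wins 19–6.
Aoki vs Dube: Aoki preferred on 1+4+4 = 9 ballots; Dube wins 16–9.
Aoki vs Gupta: Aoki preferred on 4 ballots; Gupta wins 21–4.
Dube vs Gupta: 10 to 15, Gupta.
Gupta wins every pairwise contest, so Gupta is the Condorcet winner.

Gupta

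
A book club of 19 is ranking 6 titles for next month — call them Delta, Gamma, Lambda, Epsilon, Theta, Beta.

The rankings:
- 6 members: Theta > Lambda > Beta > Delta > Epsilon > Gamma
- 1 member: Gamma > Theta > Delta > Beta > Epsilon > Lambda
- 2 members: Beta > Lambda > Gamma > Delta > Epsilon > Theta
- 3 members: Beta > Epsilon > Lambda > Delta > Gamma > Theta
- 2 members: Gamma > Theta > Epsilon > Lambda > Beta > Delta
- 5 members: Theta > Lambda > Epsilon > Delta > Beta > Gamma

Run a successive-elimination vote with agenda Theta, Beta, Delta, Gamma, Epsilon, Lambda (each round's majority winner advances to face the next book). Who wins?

Round 1: Theta vs Beta — 14–5, Theta advances.
Round 2: Theta vs Delta — 14–5, Theta advances.
Round 3: Theta vs Gamma — 11–8, Theta advances.
Round 4: Theta vs Epsilon — 14–5, Theta advances.
Round 5: Theta vs Lambda — 14–5, Theta advances.
The agenda winner is Theta.

Theta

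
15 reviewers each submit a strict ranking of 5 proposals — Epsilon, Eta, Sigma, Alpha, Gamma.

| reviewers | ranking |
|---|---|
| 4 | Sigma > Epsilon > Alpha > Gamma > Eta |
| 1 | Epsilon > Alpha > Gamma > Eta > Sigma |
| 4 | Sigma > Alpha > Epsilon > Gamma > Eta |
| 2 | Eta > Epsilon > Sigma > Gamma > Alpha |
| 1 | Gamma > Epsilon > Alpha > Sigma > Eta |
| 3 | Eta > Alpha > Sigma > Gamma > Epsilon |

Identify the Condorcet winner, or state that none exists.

Sigma

Check each pair by majority over 15 ballots:
Epsilon vs Eta: Epsilon wins 10–5.
Epsilon vs Sigma: Sigma wins 11–4.
Epsilon vs Alpha: Epsilon, 8–7.
Epsilon vs Gamma: Epsilon wins 11–4.
Eta vs Sigma: Sigma wins 9–6.
Eta vs Alpha: Alpha, 10–5.
Eta vs Gamma: Gamma, 10–5.
Sigma vs Alpha: Sigma, 10–5.
Sigma vs Gamma: Sigma wins 13–2.
Alpha vs Gamma: Alpha wins 12–3.
Sigma wins every pairwise contest, so Sigma is the Condorcet winner.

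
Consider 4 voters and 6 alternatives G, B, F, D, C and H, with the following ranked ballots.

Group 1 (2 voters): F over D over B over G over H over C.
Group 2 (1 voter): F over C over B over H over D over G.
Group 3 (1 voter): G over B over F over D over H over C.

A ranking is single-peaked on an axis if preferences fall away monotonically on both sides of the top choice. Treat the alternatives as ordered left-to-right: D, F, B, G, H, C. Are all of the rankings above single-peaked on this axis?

Axis positions: D=1, F=2, B=3, G=4, H=5, C=6.
Group 1 (peak F at position 2): ranking walks positions 2-1-3-4-5-6, expanding outward from the peak — single-peaked.
Group 2: ranking walks positions 2-6-3-5-1-4; C is ranked above B even though B lies between C and the peak F on the axis — preferences dip and rise again. Not single-peaked.
Group 3 (peak G at position 4): ranking walks positions 4-3-2-1-5-6, expanding outward from the peak — single-peaked.
Group 2 violates single-peakedness, so the profile is not single-peaked on this axis.

no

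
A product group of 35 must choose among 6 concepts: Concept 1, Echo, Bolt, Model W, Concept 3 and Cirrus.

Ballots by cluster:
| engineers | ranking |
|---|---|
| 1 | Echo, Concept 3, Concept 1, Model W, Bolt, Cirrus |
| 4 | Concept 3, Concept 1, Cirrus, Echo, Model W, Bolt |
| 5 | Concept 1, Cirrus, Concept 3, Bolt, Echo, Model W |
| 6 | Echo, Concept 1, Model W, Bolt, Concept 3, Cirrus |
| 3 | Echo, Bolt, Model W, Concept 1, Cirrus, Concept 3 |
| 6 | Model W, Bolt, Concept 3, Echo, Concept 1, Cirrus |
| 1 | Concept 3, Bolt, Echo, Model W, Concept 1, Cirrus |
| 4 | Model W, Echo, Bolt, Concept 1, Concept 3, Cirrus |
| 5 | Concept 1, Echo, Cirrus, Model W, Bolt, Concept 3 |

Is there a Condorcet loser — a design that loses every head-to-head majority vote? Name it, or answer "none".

Pairwise majorities:
Concept 1–Echo: Echo 21–14.
Concept 1 vs Bolt: Concept 1 is ranked higher on 1+4+5+6+5 = 21 ballots, Bolt on 14. Concept 1 wins 21–14.
Concept 1–Model W: Concept 1 21–14.
Concept 1 vs Concept 3: Concept 1 is ranked higher on 5+6+3+4+5 = 23 ballots, Concept 3 on 12. Concept 1 wins 23–12.
Concept 1–Cirrus: Concept 1 35–0.
Echo vs Bolt: Echo wins 23–12.
Echo vs Model W: 25 for Echo, 10 for Model W — Echo by 25–10.
Echo vs Concept 3: 19 to 16, Echo.
Echo vs Cirrus: Echo is ranked higher on 26 ballots, Cirrus on 9. Echo wins 26–9.
Bolt vs Model W: Model W wins 26–9.
Bolt vs Concept 3: 6+3+6+4+5 = 24 for Bolt, 11 for Concept 3 — Bolt by 24–11.
Bolt vs Cirrus: 21 to 14, Bolt.
Model W vs Concept 3: 24 to 11, Model W.
Model W vs Cirrus: Model W is ranked higher on 1+6+3+6+1+4 = 21 ballots, Cirrus on 14. Model W wins 21–14.
Concept 3 vs Cirrus: 22 to 13, Concept 3.
Cirrus is beaten in every head-to-head and is the Condorcet loser.

Cirrus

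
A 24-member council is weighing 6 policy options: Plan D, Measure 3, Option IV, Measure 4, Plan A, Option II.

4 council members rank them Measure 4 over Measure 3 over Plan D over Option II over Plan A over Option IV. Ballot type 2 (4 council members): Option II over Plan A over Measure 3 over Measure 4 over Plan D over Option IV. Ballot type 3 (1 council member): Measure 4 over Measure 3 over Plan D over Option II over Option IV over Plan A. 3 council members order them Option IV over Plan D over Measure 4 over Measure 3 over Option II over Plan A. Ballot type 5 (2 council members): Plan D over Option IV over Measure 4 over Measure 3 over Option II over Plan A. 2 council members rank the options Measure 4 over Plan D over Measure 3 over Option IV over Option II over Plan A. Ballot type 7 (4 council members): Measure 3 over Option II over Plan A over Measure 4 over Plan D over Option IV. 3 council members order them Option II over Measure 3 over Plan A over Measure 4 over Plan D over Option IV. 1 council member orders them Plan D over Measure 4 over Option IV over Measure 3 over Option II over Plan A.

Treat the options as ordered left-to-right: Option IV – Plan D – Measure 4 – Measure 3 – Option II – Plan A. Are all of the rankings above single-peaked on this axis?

yes

Axis positions: Option IV=1, Plan D=2, Measure 4=3, Measure 3=4, Option II=5, Plan A=6.
Ballot type 1 (peak Measure 4 at position 3): ranking walks positions 3-4-2-5-6-1, expanding outward from the peak — single-peaked.
Ballot type 2 (peak Option II at position 5): ranking walks positions 5-6-4-3-2-1, expanding outward from the peak — single-peaked.
Ballot type 3 (peak Measure 4 at position 3): ranking walks positions 3-4-2-5-1-6, expanding outward from the peak — single-peaked.
Ballot type 4 (peak Option IV at position 1): ranking walks positions 1-2-3-4-5-6, expanding outward from the peak — single-peaked.
Ballot type 5 (peak Plan D at position 2): ranking walks positions 2-1-3-4-5-6, expanding outward from the peak — single-peaked.
Ballot type 6 (peak Measure 4 at position 3): ranking walks positions 3-2-4-1-5-6, expanding outward from the peak — single-peaked.
Ballot type 7 (peak Measure 3 at position 4): ranking walks positions 4-5-6-3-2-1, expanding outward from the peak — single-peaked.
Ballot type 8 (peak Option II at position 5): ranking walks positions 5-4-6-3-2-1, expanding outward from the peak — single-peaked.
Ballot type 9 (peak Plan D at position 2): ranking walks positions 2-3-1-4-5-6, expanding outward from the peak — single-peaked.
Every ranking is single-peaked on this axis.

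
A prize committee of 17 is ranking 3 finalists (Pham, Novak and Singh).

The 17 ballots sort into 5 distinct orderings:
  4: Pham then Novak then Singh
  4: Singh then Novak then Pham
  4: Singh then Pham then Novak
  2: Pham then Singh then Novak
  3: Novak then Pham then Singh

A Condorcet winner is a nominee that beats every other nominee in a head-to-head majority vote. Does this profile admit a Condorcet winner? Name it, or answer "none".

Head-to-head results (17 jurors):
Pham vs Novak: Pham wins 10–7.
Pham vs Singh: Pham, 9–8.
Novak vs Singh: Singh wins 10–7.
Pham defeats every rival head-to-head and is the Condorcet winner.

Pham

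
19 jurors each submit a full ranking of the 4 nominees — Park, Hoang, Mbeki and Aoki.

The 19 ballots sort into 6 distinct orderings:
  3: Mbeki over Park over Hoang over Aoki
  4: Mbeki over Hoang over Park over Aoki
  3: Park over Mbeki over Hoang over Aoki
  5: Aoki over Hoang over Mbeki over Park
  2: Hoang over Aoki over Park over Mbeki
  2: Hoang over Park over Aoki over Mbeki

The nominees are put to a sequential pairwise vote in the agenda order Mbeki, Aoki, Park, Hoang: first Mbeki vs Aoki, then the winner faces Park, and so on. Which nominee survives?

Mbeki

Round 1: Mbeki vs Aoki — 10–9, Mbeki advances.
Round 2: Mbeki vs Park — 12–7, Mbeki advances.
Round 3: Mbeki vs Hoang — 10–9, Mbeki advances.
Mbeki survives the agenda.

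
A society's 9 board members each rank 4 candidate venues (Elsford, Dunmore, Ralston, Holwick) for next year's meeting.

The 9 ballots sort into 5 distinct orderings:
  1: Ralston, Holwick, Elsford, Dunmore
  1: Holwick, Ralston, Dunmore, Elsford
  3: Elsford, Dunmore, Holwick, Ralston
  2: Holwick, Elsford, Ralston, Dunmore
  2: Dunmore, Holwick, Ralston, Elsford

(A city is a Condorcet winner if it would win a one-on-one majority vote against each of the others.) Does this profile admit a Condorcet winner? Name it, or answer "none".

Pairwise majorities:
Elsford vs Dunmore: Elsford wins 6–3.
Elsford vs Ralston: Elsford wins 5–4.
Elsford vs Holwick: Holwick wins 6–3.
Dunmore–Ralston: Dunmore 5–4.
Dunmore vs Holwick: Dunmore, 5–4.
Ralston vs Holwick: Holwick wins 8–1.
No city is unbeaten: Elsford loses to Holwick; Dunmore loses to Elsford; Ralston loses to Elsford; Holwick loses to Dunmore. In particular Elsford beats Dunmore beats Holwick beats Elsford is a majority cycle — no Condorcet winner exists.

none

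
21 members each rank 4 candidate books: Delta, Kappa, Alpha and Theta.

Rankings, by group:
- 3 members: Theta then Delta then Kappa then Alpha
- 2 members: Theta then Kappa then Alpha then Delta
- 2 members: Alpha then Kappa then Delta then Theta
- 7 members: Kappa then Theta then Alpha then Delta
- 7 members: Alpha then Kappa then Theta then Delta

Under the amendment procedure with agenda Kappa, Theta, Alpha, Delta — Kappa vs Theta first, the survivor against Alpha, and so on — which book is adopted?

Round 1: Kappa vs Theta — 16–5, Kappa advances.
Round 2: Kappa vs Alpha — 12–9, Kappa advances.
Round 3: Kappa vs Delta — 18–3, Kappa advances.
The agenda winner is Kappa.

Kappa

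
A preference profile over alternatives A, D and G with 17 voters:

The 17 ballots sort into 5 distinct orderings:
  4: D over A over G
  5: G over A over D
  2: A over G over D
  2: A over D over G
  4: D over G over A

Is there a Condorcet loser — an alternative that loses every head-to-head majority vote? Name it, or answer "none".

none

Pairwise majorities:
A vs D: A, 9–8.
A vs G: A is ranked higher on 4+2+2 = 8 ballots, G on 9. G wins 9–8.
D vs G: D, 10–7.
No alternative is winless: A beats D; D beats G; G beats A. There is no Condorcet loser.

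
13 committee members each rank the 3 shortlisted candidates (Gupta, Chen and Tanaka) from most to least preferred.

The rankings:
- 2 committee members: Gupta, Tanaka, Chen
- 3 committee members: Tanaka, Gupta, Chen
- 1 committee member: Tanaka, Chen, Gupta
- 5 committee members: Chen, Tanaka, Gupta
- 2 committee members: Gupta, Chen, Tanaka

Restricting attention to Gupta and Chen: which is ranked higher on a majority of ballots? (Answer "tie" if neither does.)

Gupta

Ballots ranking Gupta above Chen: 2 + 3 + 2 = 7.
Ballots ranking Chen above Gupta: 13 − 7 = 6.
Gupta wins the head-to-head 7–6.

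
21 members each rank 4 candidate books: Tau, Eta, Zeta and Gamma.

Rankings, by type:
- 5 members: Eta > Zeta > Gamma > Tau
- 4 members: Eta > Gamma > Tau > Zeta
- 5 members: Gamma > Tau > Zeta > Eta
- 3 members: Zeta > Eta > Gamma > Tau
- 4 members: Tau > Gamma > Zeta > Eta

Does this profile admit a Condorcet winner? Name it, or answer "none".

Pairwise majorities:
Tau vs Eta: 9 to 12, Eta.
Tau vs Zeta: 4+5+4 = 13 for Tau, 8 for Zeta — Tau by 13–8.
Tau vs Gamma: Tau is ranked higher on 4 ballots, Gamma on 17. Gamma wins 17–4.
Eta vs Zeta: Eta is ranked higher on 5+4 = 9 ballots, Zeta on 12. Zeta wins 12–9.
Eta vs Gamma: 5+4+3 = 12 for Eta, 9 for Gamma — Eta by 12–9.
Zeta vs Gamma: 8 to 13, Gamma.
No book is unbeaten: Tau loses to Eta; Eta loses to Zeta; Zeta loses to Tau; Gamma loses to Eta. In particular Tau > Zeta > Eta > Tau is a majority cycle — no Condorcet winner exists.

none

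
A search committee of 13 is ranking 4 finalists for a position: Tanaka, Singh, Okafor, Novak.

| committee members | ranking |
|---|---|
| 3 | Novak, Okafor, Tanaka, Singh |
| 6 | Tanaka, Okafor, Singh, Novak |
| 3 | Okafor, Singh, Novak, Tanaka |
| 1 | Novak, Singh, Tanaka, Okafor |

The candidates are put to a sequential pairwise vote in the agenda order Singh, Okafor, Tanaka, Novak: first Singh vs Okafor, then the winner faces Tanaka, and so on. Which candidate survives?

Round 1: Singh vs Okafor — 1–12, Okafor advances.
Round 2: Okafor vs Tanaka — 6–7, Tanaka advances.
Round 3: Tanaka vs Novak — 6–7, Novak advances.
The agenda winner is Novak.

Novak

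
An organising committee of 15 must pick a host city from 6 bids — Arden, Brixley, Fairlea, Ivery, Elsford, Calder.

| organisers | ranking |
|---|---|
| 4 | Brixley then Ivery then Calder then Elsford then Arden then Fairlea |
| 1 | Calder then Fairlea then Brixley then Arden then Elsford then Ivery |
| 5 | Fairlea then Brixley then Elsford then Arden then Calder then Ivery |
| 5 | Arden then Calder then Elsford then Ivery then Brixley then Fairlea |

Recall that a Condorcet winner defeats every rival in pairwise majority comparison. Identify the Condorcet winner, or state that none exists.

Brixley

Head-to-head results (15 organisers):
Arden–Brixley: Brixley 10–5.
Arden–Fairlea: Arden 9–6.
Arden–Ivery: Arden 11–4.
Arden vs Elsford: Elsford wins 9–6.
Arden vs Calder: Arden, 10–5.
Brixley–Fairlea: Brixley 9–6.
Brixley vs Ivery: Brixley, 10–5.
Brixley vs Elsford: Brixley, 10–5.
Brixley–Calder: Brixley 9–6.
Fairlea–Ivery: Ivery 9–6.
Fairlea vs Elsford: Elsford, 9–6.
Fairlea vs Calder: Calder wins 10–5.
Ivery–Elsford: Elsford 11–4.
Ivery vs Calder: Calder, 11–4.
Elsford vs Calder: Calder, 10–5.
Brixley wins every pairwise contest, so Brixley is the Condorcet winner.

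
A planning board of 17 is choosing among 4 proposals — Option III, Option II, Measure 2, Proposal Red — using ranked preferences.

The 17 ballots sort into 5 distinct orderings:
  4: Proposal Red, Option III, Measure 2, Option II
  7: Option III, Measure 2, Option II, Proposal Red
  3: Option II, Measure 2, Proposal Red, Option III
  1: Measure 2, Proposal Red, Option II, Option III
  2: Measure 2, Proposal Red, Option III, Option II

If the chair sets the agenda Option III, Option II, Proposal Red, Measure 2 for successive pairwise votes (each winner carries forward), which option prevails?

Round 1: Option III vs Option II — 13–4, Option III advances.
Round 2: Option III vs Proposal Red — 7–10, Proposal Red advances.
Round 3: Proposal Red vs Measure 2 — 4–13, Measure 2 advances.
Measure 2 survives the agenda.

Measure 2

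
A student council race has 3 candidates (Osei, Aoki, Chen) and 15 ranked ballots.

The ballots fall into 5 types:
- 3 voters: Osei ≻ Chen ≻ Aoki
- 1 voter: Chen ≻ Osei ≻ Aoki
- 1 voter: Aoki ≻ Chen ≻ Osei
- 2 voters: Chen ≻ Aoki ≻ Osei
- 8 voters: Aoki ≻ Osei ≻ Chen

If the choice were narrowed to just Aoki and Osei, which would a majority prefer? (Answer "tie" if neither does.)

Ballots ranking Aoki above Osei: 1 + 2 + 8 = 11.
Ballots ranking Osei above Aoki: 15 − 11 = 4.
Aoki wins the head-to-head 11–4.

Aoki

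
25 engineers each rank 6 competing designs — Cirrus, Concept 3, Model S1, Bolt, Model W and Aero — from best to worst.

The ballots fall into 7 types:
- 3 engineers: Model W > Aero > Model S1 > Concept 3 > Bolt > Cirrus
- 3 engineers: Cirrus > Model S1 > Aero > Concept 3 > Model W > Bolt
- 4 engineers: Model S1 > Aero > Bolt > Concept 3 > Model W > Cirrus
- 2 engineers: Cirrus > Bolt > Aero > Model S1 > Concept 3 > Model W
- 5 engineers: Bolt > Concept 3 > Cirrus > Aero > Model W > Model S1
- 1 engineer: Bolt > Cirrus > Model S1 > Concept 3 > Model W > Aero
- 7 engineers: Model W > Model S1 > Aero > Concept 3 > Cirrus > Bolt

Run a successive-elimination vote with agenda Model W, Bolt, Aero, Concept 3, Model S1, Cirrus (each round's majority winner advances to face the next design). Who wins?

Model S1

Round 1: Model W vs Bolt — 13–12, Model W advances.
Round 2: Model W vs Aero — 11–14, Aero advances.
Round 3: Aero vs Concept 3 — 19–6, Aero advances.
Round 4: Aero vs Model S1 — 10–15, Model S1 advances.
Round 5: Model S1 vs Cirrus — 14–11, Model S1 advances.
Model S1 survives the agenda.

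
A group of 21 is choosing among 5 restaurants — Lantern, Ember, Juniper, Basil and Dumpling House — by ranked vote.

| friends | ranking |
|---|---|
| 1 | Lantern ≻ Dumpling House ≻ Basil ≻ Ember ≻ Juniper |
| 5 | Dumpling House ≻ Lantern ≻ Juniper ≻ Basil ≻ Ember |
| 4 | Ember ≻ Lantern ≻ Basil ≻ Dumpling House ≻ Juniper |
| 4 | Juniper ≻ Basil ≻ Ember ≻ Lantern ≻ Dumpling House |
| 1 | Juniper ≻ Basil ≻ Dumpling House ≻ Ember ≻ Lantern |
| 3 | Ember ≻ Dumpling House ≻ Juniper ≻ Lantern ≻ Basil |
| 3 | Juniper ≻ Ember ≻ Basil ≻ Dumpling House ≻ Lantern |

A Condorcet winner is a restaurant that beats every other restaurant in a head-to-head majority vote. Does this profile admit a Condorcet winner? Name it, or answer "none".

Check each pair by majority over 21 ballots:
Lantern vs Ember: Ember, 15–6.
Lantern vs Juniper: 10 to 11, Juniper.
Lantern vs Basil: Lantern, 13–8.
Lantern–Dumpling House: Dumpling House 12–9.
Ember vs Juniper: Juniper, 13–8.
Ember vs Basil: Ember is ranked higher on 4+3+3 = 10 ballots, Basil on 11. Basil wins 11–10.
Ember vs Dumpling House: 14 to 7, Ember.
Juniper vs Basil: Juniper, 16–5.
Juniper–Dumpling House: Dumpling House 13–8.
Basil vs Dumpling House: 4+4+1+3 = 12 for Basil, 9 for Dumpling House — Basil by 12–9.
Every restaurant loses at least once (Lantern loses to Ember; Ember loses to Juniper; Juniper loses to Dumpling House; Basil loses to Lantern; Dumpling House loses to Ember). The majority relation contains the cycle Lantern → Basil → Ember → Lantern, so there is no Condorcet winner.

none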